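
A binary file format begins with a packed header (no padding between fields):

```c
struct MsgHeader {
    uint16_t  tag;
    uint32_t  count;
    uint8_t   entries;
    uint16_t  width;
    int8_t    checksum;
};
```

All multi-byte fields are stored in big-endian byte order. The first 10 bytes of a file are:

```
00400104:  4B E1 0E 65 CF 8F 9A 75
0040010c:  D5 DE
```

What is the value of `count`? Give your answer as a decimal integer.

`count` follows `tag` (2 bytes), so it starts at byte offset 2 and occupies 4 bytes.
Bytes at offsets 2..5: 0E 65 CF 8F.
Big-endian: lowest address holds the most-significant byte.
The bytes are already most-significant first: 0x0E65CF8F.
0x0E65CF8F = 241553295.

241553295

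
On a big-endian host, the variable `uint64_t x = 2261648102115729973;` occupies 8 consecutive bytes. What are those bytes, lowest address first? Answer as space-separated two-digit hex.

2261648102115729973 in hexadecimal, padded to 64 bits, is 0x1F62FCF7558B6235.
Split into bytes (most-significant first): 1F 62 FC F7 55 8B 62 35.
Big-endian: lowest address holds the most-significant byte.
So the memory order matches the most-significant-first order: 1F 62 FC F7 55 8B 62 35.

1F 62 FC F7 55 8B 62 35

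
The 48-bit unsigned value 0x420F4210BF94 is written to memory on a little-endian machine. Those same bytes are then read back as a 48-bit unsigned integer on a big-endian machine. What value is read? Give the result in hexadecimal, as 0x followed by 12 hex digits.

0x94BF10420F42

Stored little-endian, the bytes at ascending addresses are 94 BF 10 42 0F 42.
Read back as big-endian, the last byte is least significant, giving 0x94BF10420F42.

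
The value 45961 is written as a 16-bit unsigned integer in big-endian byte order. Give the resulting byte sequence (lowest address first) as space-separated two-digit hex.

B3 89

45961 in hexadecimal, padded to 16 bits, is 0xB389.
Split into bytes (most-significant first): B3 89.
In big-endian order the high byte comes first in memory.
So the memory order matches the most-significant-first order: B3 89.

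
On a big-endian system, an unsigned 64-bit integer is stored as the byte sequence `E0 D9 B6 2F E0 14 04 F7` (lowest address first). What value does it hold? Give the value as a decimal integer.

Big-endian: lowest address holds the most-significant byte.
The bytes are already most-significant first: 0xE0D9B62FE01404F7.
0xE0D9B62FE01404F7 = 16202181451181196535.

16202181451181196535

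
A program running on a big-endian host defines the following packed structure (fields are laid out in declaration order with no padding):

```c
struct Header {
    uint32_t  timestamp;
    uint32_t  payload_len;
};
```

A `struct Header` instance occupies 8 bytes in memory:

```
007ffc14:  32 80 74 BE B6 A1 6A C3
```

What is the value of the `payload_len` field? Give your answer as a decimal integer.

`payload_len` follows `timestamp` (4 bytes), so it starts at byte offset 4 and occupies 4 bytes.
Bytes at offsets 4..7: B6 A1 6A C3.
Big-endian: lowest address holds the most-significant byte.
The bytes are already most-significant first: 0xB6A16AC3.
0xB6A16AC3 = 3064031939.

3064031939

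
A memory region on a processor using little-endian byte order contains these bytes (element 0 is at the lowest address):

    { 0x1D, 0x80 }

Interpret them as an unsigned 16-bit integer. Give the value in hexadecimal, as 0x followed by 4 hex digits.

Little-endian: lowest address holds the least-significant byte.
Reassemble most-significant byte first: 80 1D → 0x801D.

0x801D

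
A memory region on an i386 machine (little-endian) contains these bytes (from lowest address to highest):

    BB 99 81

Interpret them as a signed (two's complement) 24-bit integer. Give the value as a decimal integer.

In little-endian order the low byte comes first in memory.
Reassemble most-significant byte first: 81 99 BB → 0x8199BB.
Top bit is set, so as a signed 24-bit value this is 0x8199BB − 2^24 = -8283717.

-8283717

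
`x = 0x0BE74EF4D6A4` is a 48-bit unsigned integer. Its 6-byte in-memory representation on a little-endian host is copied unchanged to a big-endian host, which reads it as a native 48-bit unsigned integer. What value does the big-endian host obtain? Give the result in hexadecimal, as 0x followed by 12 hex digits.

Stored little-endian, the bytes at ascending addresses are A4 D6 F4 4E E7 0B.
Read back as big-endian, the last byte is least significant, giving 0xA4D6F44EE70B.

0xA4D6F44EE70B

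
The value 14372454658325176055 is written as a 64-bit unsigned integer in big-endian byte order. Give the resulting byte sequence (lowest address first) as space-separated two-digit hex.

14372454658325176055 in hexadecimal, padded to 64 bits, is 0xC775375CFBE15EF7.
Split into bytes (most-significant first): C7 75 37 5C FB E1 5E F7.
In big-endian order the high byte comes first in memory.
So the memory order matches the most-significant-first order: C7 75 37 5C FB E1 5E F7.

C7 75 37 5C FB E1 5E F7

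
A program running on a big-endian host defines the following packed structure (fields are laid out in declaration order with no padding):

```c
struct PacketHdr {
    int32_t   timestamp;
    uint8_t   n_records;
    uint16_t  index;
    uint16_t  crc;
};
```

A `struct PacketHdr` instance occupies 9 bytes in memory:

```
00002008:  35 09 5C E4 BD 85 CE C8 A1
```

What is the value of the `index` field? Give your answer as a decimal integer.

34254

`index` follows `timestamp` (4 B), `n_records` (1 B), so it starts at offset 4 + 1 = 5 and occupies 2 bytes.
Bytes at offsets 5..6: 85 CE.
Big-endian: lowest address holds the most-significant byte.
The bytes are already most-significant first: 0x85CE.
0x85CE = 34254.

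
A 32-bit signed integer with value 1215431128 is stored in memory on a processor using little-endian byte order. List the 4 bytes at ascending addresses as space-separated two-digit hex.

D8 01 72 48

1215431128 in hexadecimal, padded to 32 bits, is 0x487201D8.
Split into bytes (most-significant first): 48 72 01 D8.
Little-endian stores the least-significant byte at the lowest address.
So at ascending addresses the bytes are D8 01 72 48.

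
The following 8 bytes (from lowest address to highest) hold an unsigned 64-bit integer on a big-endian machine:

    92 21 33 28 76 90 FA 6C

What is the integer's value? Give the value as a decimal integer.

In big-endian order the high byte comes first in memory.
The bytes are already most-significant first: 0x922133287690FA6C.
0x922133287690FA6C = 10529753652649851500.

10529753652649851500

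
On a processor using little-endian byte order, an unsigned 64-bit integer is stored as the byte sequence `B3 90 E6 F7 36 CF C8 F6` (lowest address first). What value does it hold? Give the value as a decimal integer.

17782690963666669747

Little-endian stores the least-significant byte at the lowest address.
Reassemble most-significant byte first: F6 C8 CF 36 F7 E6 90 B3 → 0xF6C8CF36F7E690B3.
0xF6C8CF36F7E690B3 = 17782690963666669747.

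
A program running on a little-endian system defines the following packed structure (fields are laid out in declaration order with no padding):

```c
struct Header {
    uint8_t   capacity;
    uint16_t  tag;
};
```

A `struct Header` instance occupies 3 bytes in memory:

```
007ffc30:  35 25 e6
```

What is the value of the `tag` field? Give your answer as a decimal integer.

`tag` follows `capacity` (1 byte), so it starts at byte offset 1 and occupies 2 bytes.
Bytes at offsets 1..2: 25 E6.
Little-endian stores the least-significant byte at the lowest address.
Reassemble most-significant byte first: E6 25 → 0xE625.
0xE625 = 58917.

58917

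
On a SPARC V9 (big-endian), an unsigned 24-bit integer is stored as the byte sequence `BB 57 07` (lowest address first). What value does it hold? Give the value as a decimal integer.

Big-endian stores the most-significant byte at the lowest address.
The bytes are already most-significant first: 0xBB5707.
0xBB5707 = 12277511.

12277511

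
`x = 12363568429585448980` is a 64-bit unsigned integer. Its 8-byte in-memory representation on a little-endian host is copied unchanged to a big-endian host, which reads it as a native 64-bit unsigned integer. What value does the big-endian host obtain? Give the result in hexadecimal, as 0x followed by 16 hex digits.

12363568429585448980 in 64-bit hexadecimal is 0xAB9437FB51ACC014.
Stored little-endian, the bytes at ascending addresses are 14 C0 AC 51 FB 37 94 AB.
Read back as big-endian, the last byte is least significant, giving 0x14C0AC51FB3794AB.

0x14C0AC51FB3794AB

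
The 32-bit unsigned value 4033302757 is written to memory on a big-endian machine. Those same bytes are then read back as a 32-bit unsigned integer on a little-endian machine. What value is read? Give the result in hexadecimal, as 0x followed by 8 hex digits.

0xE55067F0

4033302757 in 32-bit hexadecimal is 0xF06750E5.
Stored big-endian, the bytes at ascending addresses are F0 67 50 E5.
Read back as little-endian, the first byte is least significant, giving 0xE55067F0.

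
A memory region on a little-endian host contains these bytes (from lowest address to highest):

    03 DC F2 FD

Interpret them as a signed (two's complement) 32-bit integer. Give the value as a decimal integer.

-34415613

Little-endian stores the least-significant byte at the lowest address.
Reassemble most-significant byte first: FD F2 DC 03 → 0xFDF2DC03.
Top bit is set, so as a signed 32-bit value this is 0xFDF2DC03 − 2^32 = -34415613.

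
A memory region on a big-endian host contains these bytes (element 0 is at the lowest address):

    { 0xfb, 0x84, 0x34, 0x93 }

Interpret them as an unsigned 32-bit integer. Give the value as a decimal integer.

Big-endian stores the most-significant byte at the lowest address.
The bytes are already most-significant first: 0xFB843493.
0xFB843493 = 4219745427.

4219745427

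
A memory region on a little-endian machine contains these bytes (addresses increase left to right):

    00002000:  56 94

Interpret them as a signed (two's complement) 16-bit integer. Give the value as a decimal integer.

Little-endian: lowest address holds the least-significant byte.
Reassemble most-significant byte first: 94 56 → 0x9456.
Top bit is set, so as a signed 16-bit value this is 0x9456 − 2^16 = -27562.

-27562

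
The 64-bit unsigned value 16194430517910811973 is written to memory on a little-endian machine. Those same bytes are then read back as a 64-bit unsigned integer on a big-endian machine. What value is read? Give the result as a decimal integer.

16194430517910811973 in 64-bit hexadecimal is 0xE0BE2CC117D1B545.
Stored little-endian, the bytes at ascending addresses are 45 B5 D1 17 C1 2C BE E0.
Read back as big-endian, the last byte is least significant, giving 0x45B5D117C12CBEE0.
0x45B5D117C12CBEE0 = 5023150859357044448.

5023150859357044448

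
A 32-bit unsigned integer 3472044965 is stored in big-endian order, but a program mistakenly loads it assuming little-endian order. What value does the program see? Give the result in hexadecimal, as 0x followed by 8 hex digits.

0xA533F3CE

3472044965 in 32-bit hexadecimal is 0xCEF333A5.
Stored big-endian, the bytes at ascending addresses are CE F3 33 A5.
Read back as little-endian, the first byte is least significant, giving 0xA533F3CE.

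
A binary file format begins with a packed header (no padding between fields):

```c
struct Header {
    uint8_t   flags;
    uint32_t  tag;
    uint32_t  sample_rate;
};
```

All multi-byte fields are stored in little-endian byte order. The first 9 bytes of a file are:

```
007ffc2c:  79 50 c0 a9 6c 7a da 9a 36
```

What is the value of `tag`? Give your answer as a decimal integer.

1823064144

`tag` follows `flags` (1 byte), so it starts at byte offset 1 and occupies 4 bytes.
Bytes at offsets 1..4: 50 C0 A9 6C.
In little-endian order the low byte comes first in memory.
Reassemble most-significant byte first: 6C A9 C0 50 → 0x6CA9C050.
0x6CA9C050 = 1823064144.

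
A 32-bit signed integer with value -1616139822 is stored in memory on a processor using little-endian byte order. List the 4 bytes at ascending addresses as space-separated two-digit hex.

D2 A9 AB 9F

Two's complement of -1616139822 in 32 bits: 1616139822 = 0x6054562E; invert → 0x9FABA9D1; add 1 → 0x9FABA9D2.
Split into bytes (most-significant first): 9F AB A9 D2.
Little-endian: lowest address holds the least-significant byte.
So at ascending addresses the bytes are D2 A9 AB 9F.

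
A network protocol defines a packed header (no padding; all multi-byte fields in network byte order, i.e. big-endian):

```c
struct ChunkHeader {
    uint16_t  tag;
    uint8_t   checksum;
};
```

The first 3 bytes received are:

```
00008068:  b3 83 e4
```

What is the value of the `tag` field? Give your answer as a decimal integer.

`tag` is the first field, at byte offset 0, occupying 2 bytes.
Bytes at offsets 0..1: B3 83.
Big-endian stores the most-significant byte at the lowest address.
The bytes are already most-significant first: 0xB383.
0xB383 = 45955.

45955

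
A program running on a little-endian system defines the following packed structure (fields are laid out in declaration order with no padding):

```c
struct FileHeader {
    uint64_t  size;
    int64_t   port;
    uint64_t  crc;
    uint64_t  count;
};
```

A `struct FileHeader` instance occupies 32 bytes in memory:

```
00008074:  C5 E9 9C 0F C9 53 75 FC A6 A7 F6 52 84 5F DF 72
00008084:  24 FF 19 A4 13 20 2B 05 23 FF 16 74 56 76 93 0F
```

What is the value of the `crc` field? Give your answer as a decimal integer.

372426662917832484

`crc` follows `size` (8 B), `port` (8 B), so it starts at offset 8 + 8 = 16 and occupies 8 bytes.
Bytes at offsets 16..23: 24 FF 19 A4 13 20 2B 05.
Little-endian: lowest address holds the least-significant byte.
Reassemble most-significant byte first: 05 2B 20 13 A4 19 FF 24 → 0x052B2013A419FF24.
0x052B2013A419FF24 = 372426662917832484.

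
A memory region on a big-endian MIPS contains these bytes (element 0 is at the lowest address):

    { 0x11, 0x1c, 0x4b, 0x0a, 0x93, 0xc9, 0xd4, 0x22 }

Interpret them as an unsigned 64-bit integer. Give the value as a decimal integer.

1232942906793907234

Big-endian stores the most-significant byte at the lowest address.
The bytes are already most-significant first: 0x111C4B0A93C9D422.
0x111C4B0A93C9D422 = 1232942906793907234.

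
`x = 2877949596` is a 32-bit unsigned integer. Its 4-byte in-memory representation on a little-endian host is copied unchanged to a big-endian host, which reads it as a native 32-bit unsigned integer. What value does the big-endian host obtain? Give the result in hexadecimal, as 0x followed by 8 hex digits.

0x9C068AAB

2877949596 in 32-bit hexadecimal is 0xAB8A069C.
Stored little-endian, the bytes at ascending addresses are 9C 06 8A AB.
Read back as big-endian, the last byte is least significant, giving 0x9C068AAB.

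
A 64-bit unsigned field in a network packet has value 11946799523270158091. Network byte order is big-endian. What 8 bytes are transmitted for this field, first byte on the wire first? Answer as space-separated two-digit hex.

11946799523270158091 in hexadecimal, padded to 64 bits, is 0xA5CB8EDE9B52E70B.
Split into bytes (most-significant first): A5 CB 8E DE 9B 52 E7 0B.
Big-endian: lowest address holds the most-significant byte.
So the memory order matches the most-significant-first order: A5 CB 8E DE 9B 52 E7 0B.

A5 CB 8E DE 9B 52 E7 0B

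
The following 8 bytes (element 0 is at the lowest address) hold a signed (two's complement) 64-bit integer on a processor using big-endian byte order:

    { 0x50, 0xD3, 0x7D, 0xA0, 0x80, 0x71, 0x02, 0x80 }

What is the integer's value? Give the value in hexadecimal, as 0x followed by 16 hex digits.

0x50D37DA080710280

In big-endian order the high byte comes first in memory.
The bytes are already most-significant first: 0x50D37DA080710280.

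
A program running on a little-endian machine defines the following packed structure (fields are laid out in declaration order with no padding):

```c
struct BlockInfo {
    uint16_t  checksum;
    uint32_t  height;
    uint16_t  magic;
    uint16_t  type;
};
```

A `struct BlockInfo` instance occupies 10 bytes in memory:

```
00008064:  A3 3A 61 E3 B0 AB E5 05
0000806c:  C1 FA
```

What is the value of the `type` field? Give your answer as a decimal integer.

64193

`type` follows `checksum` (2 B), `height` (4 B), `magic` (2 B), so it starts at offset 2 + 4 + 2 = 8 and occupies 2 bytes.
Bytes at offsets 8..9: C1 FA.
In little-endian order the low byte comes first in memory.
Reassemble most-significant byte first: FA C1 → 0xFAC1.
0xFAC1 = 64193.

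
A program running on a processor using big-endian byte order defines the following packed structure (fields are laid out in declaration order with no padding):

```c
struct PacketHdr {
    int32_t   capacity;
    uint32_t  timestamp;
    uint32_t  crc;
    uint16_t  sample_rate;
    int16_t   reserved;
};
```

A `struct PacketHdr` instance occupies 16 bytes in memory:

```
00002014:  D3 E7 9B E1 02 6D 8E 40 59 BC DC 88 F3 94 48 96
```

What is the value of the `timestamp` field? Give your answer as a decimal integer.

`timestamp` follows `capacity` (4 bytes), so it starts at byte offset 4 and occupies 4 bytes.
Bytes at offsets 4..7: 02 6D 8E 40.
Big-endian: lowest address holds the most-significant byte.
The bytes are already most-significant first: 0x026D8E40.
0x026D8E40 = 40734272.

40734272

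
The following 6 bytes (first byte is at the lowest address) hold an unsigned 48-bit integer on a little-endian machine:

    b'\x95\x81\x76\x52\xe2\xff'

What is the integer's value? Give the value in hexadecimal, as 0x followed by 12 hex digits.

0xFFE252768195

Little-endian: lowest address holds the least-significant byte.
Reassemble most-significant byte first: FF E2 52 76 81 95 → 0xFFE252768195.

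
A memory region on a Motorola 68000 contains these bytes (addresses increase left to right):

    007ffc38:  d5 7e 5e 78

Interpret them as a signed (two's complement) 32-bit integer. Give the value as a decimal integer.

-713138568

Big-endian stores the most-significant byte at the lowest address.
The bytes are already most-significant first: 0xD57E5E78.
Top bit is set, so as a signed 32-bit value this is 0xD57E5E78 − 2^32 = -713138568.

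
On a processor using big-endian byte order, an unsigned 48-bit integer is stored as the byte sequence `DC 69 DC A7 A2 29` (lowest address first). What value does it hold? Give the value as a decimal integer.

242347231650345

Big-endian: lowest address holds the most-significant byte.
The bytes are already most-significant first: 0xDC69DCA7A229.
0xDC69DCA7A229 = 242347231650345.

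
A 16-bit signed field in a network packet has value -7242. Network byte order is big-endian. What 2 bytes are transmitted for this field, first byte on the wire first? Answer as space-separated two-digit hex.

E3 B6

Two's complement of -7242 in 16 bits: 7242 = 0x1C4A; invert → 0xE3B5; add 1 → 0xE3B6.
Split into bytes (most-significant first): E3 B6.
Big-endian: lowest address holds the most-significant byte.
So the memory order matches the most-significant-first order: E3 B6.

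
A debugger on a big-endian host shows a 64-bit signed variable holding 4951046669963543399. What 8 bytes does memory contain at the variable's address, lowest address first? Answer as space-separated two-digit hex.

44 B5 A6 B6 ED 8E C3 67

4951046669963543399 in hexadecimal, padded to 64 bits, is 0x44B5A6B6ED8EC367.
Split into bytes (most-significant first): 44 B5 A6 B6 ED 8E C3 67.
Big-endian: lowest address holds the most-significant byte.
So the memory order matches the most-significant-first order: 44 B5 A6 B6 ED 8E C3 67.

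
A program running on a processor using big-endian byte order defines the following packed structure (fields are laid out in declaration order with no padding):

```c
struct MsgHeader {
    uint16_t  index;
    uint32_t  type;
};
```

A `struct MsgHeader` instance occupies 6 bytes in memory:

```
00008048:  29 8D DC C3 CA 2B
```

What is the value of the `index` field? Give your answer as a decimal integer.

`index` is the first field, at byte offset 0, occupying 2 bytes.
Bytes at offsets 0..1: 29 8D.
In big-endian order the high byte comes first in memory.
The bytes are already most-significant first: 0x298D.
0x298D = 10637.

10637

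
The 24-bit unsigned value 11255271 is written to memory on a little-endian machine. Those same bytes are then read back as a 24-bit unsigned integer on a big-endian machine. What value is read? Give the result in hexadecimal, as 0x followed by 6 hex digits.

0xE7BDAB

11255271 in 24-bit hexadecimal is 0xABBDE7.
Stored little-endian, the bytes at ascending addresses are E7 BD AB.
Read back as big-endian, the last byte is least significant, giving 0xE7BDAB.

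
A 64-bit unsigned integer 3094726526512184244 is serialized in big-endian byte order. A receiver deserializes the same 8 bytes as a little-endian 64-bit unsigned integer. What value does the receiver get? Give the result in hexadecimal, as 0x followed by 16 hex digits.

0xB4BBBC1961ADF22A

3094726526512184244 in 64-bit hexadecimal is 0x2AF2AD6119BCBBB4.
Stored big-endian, the bytes at ascending addresses are 2A F2 AD 61 19 BC BB B4.
Read back as little-endian, the first byte is least significant, giving 0xB4BBBC1961ADF22A.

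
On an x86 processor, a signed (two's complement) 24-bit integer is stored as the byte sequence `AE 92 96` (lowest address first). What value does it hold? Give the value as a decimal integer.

-6909266

Little-endian stores the least-significant byte at the lowest address.
Reassemble most-significant byte first: 96 92 AE → 0x9692AE.
Top bit is set, so as a signed 24-bit value this is 0x9692AE − 2^24 = -6909266.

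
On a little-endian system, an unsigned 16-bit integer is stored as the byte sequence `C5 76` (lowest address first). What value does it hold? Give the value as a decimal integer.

30405

In little-endian order the low byte comes first in memory.
Reassemble most-significant byte first: 76 C5 → 0x76C5.
0x76C5 = 30405.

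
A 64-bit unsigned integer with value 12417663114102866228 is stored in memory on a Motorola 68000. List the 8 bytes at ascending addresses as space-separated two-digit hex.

AC 54 66 CF 88 92 81 34

12417663114102866228 in hexadecimal, padded to 64 bits, is 0xAC5466CF88928134.
Split into bytes (most-significant first): AC 54 66 CF 88 92 81 34.
In big-endian order the high byte comes first in memory.
So the memory order matches the most-significant-first order: AC 54 66 CF 88 92 81 34.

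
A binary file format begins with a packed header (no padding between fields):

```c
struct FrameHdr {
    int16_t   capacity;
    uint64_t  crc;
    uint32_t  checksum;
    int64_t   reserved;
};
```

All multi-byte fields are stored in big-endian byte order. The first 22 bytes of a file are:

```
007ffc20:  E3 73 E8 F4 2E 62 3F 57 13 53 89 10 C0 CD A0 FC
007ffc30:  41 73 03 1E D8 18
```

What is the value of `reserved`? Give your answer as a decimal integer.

`reserved` follows `capacity` (2 B), `crc` (8 B), `checksum` (4 B), so it starts at offset 2 + 8 + 4 = 14 and occupies 8 bytes.
Bytes at offsets 14..21: A0 FC 41 73 03 1E D8 18.
Big-endian: lowest address holds the most-significant byte.
The bytes are already most-significant first: 0xA0FC4173031ED818.
Top bit is set, so as a signed 64-bit value this is 0xA0FC4173031ED818 − 2^64 = -6846525371280599016.

-6846525371280599016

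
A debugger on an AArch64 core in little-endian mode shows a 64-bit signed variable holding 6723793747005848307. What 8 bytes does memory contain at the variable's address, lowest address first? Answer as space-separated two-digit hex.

F3 BA 46 E9 C9 B6 4F 5D

6723793747005848307 in hexadecimal, padded to 64 bits, is 0x5D4FB6C9E946BAF3.
Split into bytes (most-significant first): 5D 4F B6 C9 E9 46 BA F3.
In little-endian order the low byte comes first in memory.
So at ascending addresses the bytes are F3 BA 46 E9 C9 B6 4F 5D.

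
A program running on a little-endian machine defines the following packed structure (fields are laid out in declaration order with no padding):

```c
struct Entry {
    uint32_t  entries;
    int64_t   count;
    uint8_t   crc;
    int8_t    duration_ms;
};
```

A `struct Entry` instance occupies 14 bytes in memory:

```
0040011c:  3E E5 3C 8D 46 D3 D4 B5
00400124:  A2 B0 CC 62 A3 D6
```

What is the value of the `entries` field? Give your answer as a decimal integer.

2369578302

`entries` is the first field, at byte offset 0, occupying 4 bytes.
Bytes at offsets 0..3: 3E E5 3C 8D.
Little-endian: lowest address holds the least-significant byte.
Reassemble most-significant byte first: 8D 3C E5 3E → 0x8D3CE53E.
0x8D3CE53E = 2369578302.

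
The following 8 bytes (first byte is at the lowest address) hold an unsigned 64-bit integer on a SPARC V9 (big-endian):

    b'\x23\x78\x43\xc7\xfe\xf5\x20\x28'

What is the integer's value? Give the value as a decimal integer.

Big-endian stores the most-significant byte at the lowest address.
The bytes are already most-significant first: 0x237843C7FEF52028.
0x237843C7FEF52028 = 2555867314787786792.

2555867314787786792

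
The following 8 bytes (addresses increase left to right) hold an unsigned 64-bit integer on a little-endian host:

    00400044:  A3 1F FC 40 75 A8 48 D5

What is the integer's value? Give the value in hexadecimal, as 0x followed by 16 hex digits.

0xD548A87540FC1FA3

In little-endian order the low byte comes first in memory.
Reassemble most-significant byte first: D5 48 A8 75 40 FC 1F A3 → 0xD548A87540FC1FA3.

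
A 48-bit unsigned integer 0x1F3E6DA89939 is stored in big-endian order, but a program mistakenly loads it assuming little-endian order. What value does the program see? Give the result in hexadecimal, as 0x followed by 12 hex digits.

0x3999A86D3E1F

Stored big-endian, the bytes at ascending addresses are 1F 3E 6D A8 99 39.
Read back as little-endian, the first byte is least significant, giving 0x3999A86D3E1F.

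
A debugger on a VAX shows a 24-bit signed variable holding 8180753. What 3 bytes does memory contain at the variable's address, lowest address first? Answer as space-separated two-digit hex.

8180753 in hexadecimal, padded to 24 bits, is 0x7CD411.
Split into bytes (most-significant first): 7C D4 11.
In little-endian order the low byte comes first in memory.
So at ascending addresses the bytes are 11 D4 7C.

11 D4 7C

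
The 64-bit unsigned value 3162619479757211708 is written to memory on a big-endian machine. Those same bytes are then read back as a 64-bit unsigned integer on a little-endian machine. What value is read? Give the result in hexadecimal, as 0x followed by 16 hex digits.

0x3CC8A81AA9E1E32B

3162619479757211708 in 64-bit hexadecimal is 0x2BE3E1A91AA8C83C.
Stored big-endian, the bytes at ascending addresses are 2B E3 E1 A9 1A A8 C8 3C.
Read back as little-endian, the first byte is least significant, giving 0x3CC8A81AA9E1E32B.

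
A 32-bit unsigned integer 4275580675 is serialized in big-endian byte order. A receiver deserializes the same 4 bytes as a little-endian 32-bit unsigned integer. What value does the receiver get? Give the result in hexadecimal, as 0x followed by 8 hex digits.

0x032FD8FE

4275580675 in 32-bit hexadecimal is 0xFED82F03.
Stored big-endian, the bytes at ascending addresses are FE D8 2F 03.
Read back as little-endian, the first byte is least significant, giving 0x032FD8FE.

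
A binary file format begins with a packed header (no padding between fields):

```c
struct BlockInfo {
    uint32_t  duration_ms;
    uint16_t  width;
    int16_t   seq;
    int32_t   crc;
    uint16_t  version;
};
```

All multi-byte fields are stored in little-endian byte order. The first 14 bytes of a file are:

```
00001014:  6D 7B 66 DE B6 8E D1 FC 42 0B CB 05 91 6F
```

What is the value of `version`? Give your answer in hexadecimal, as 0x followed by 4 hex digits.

0x6F91

`version` follows `duration_ms` (4 B), `width` (2 B), `seq` (2 B), `crc` (4 B), so it starts at offset 4 + 2 + 2 + 4 = 12 and occupies 2 bytes.
Bytes at offsets 12..13: 91 6F.
In little-endian order the low byte comes first in memory.
Reassemble most-significant byte first: 6F 91 → 0x6F91.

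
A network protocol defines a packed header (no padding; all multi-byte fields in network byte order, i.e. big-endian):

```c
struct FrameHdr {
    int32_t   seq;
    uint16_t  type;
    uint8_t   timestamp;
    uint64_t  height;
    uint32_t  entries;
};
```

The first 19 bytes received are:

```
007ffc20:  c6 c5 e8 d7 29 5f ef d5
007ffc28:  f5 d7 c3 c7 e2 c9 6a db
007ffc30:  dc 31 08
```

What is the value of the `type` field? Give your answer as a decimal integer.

`type` follows `seq` (4 bytes), so it starts at byte offset 4 and occupies 2 bytes.
Bytes at offsets 4..5: 29 5F.
In big-endian order the high byte comes first in memory.
The bytes are already most-significant first: 0x295F.
0x295F = 10591.

10591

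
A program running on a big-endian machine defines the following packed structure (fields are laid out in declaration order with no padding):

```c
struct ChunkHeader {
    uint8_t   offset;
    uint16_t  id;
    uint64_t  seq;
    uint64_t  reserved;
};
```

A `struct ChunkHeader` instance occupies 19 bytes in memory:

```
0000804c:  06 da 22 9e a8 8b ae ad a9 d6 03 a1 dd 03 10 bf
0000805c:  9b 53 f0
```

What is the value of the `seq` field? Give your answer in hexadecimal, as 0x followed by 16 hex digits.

`seq` follows `offset` (1 B), `id` (2 B), so it starts at offset 1 + 2 = 3 and occupies 8 bytes.
Bytes at offsets 3..10: 9E A8 8B AE AD A9 D6 03.
In big-endian order the high byte comes first in memory.
The bytes are already most-significant first: 0x9EA88BAEADA9D603.

0x9EA88BAEADA9D603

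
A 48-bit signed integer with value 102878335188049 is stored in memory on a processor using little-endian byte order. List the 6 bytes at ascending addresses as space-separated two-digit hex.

102878335188049 in hexadecimal, padded to 48 bits, is 0x5D913A9FBC51.
Split into bytes (most-significant first): 5D 91 3A 9F BC 51.
Little-endian stores the least-significant byte at the lowest address.
So at ascending addresses the bytes are 51 BC 9F 3A 91 5D.

51 BC 9F 3A 91 5D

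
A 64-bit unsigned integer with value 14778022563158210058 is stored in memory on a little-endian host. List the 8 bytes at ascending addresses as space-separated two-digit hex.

14778022563158210058 in hexadecimal, padded to 64 bits, is 0xCD1615394FC0B60A.
Split into bytes (most-significant first): CD 16 15 39 4F C0 B6 0A.
In little-endian order the low byte comes first in memory.
So at ascending addresses the bytes are 0A B6 C0 4F 39 15 16 CD.

0A B6 C0 4F 39 15 16 CD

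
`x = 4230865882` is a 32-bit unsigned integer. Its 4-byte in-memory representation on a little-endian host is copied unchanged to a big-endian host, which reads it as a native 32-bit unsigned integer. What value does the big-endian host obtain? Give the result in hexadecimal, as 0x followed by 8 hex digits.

4230865882 in 32-bit hexadecimal is 0xFC2DE3DA.
Stored little-endian, the bytes at ascending addresses are DA E3 2D FC.
Read back as big-endian, the last byte is least significant, giving 0xDAE32DFC.

0xDAE32DFC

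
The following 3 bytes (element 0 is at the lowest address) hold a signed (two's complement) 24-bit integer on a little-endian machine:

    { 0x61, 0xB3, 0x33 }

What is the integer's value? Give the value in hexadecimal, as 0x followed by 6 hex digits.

0x33B361

In little-endian order the low byte comes first in memory.
Reassemble most-significant byte first: 33 B3 61 → 0x33B361.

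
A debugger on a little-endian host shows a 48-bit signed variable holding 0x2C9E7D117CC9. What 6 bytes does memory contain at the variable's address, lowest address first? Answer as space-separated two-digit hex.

Split into bytes (most-significant first): 2C 9E 7D 11 7C C9.
Little-endian: lowest address holds the least-significant byte.
So at ascending addresses the bytes are C9 7C 11 7D 9E 2C.

C9 7C 11 7D 9E 2C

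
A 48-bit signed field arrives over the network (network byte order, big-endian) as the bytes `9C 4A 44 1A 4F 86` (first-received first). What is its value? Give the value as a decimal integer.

-109632192622714

Big-endian: lowest address holds the most-significant byte.
The bytes are already most-significant first: 0x9C4A441A4F86.
Top bit is set, so as a signed 48-bit value this is 0x9C4A441A4F86 − 2^48 = -109632192622714.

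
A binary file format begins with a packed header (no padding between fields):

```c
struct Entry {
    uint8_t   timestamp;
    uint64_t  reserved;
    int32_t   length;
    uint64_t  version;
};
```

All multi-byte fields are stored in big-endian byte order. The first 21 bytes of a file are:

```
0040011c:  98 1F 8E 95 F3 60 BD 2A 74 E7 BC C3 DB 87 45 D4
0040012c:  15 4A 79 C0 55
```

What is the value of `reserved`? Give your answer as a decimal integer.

`reserved` follows `timestamp` (1 byte), so it starts at byte offset 1 and occupies 8 bytes.
Bytes at offsets 1..8: 1F 8E 95 F3 60 BD 2A 74.
In big-endian order the high byte comes first in memory.
The bytes are already most-significant first: 0x1F8E95F360BD2A74.
0x1F8E95F360BD2A74 = 2273919734401280628.

2273919734401280628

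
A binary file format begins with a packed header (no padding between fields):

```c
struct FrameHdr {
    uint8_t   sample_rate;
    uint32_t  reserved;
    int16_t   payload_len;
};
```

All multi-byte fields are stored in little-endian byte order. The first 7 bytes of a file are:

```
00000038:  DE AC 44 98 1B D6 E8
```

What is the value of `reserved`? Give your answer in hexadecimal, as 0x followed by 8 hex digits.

`reserved` follows `sample_rate` (1 byte), so it starts at byte offset 1 and occupies 4 bytes.
Bytes at offsets 1..4: AC 44 98 1B.
Little-endian stores the least-significant byte at the lowest address.
Reassemble most-significant byte first: 1B 98 44 AC → 0x1B9844AC.

0x1B9844AC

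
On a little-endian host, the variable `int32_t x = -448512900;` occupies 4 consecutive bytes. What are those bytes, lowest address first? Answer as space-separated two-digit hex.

Two's complement of -448512900 in 32 bits: 448512900 = 0x1ABBC384; invert → 0xE5443C7B; add 1 → 0xE5443C7C.
Split into bytes (most-significant first): E5 44 3C 7C.
Little-endian stores the least-significant byte at the lowest address.
So at ascending addresses the bytes are 7C 3C 44 E5.

7C 3C 44 E5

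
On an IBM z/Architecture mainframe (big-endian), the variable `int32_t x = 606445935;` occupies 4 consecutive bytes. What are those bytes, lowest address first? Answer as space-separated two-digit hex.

606445935 in hexadecimal, padded to 32 bits, is 0x2425A16F.
Split into bytes (most-significant first): 24 25 A1 6F.
Big-endian stores the most-significant byte at the lowest address.
So the memory order matches the most-significant-first order: 24 25 A1 6F.

24 25 A1 6F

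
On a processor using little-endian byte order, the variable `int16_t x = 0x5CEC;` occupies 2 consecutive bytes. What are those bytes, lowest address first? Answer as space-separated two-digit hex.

Split into bytes (most-significant first): 5C EC.
Little-endian stores the least-significant byte at the lowest address.
So at ascending addresses the bytes are EC 5C.

EC 5C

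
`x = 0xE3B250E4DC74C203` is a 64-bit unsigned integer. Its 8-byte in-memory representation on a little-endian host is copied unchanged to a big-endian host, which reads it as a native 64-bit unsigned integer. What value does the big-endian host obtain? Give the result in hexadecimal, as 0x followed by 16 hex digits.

Stored little-endian, the bytes at ascending addresses are 03 C2 74 DC E4 50 B2 E3.
Read back as big-endian, the last byte is least significant, giving 0x03C274DCE450B2E3.

0x03C274DCE450B2E3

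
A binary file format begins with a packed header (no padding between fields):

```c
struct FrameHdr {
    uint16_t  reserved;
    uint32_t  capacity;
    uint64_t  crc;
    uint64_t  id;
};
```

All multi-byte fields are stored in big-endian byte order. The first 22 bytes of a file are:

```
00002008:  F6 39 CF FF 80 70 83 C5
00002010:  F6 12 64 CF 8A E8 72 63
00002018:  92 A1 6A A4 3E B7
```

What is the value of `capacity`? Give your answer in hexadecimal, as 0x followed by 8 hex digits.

`capacity` follows `reserved` (2 bytes), so it starts at byte offset 2 and occupies 4 bytes.
Bytes at offsets 2..5: CF FF 80 70.
Big-endian stores the most-significant byte at the lowest address.
The bytes are already most-significant first: 0xCFFF8070.

0xCFFF8070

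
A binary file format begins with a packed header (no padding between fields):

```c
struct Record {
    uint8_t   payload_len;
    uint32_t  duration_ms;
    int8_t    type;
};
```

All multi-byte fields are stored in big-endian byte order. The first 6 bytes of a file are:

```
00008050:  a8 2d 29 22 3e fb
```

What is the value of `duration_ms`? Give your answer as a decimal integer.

757670462

`duration_ms` follows `payload_len` (1 byte), so it starts at byte offset 1 and occupies 4 bytes.
Bytes at offsets 1..4: 2D 29 22 3E.
Big-endian stores the most-significant byte at the lowest address.
The bytes are already most-significant first: 0x2D29223E.
0x2D29223E = 757670462.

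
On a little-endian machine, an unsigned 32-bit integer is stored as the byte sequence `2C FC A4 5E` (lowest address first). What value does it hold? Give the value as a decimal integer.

In little-endian order the low byte comes first in memory.
Reassemble most-significant byte first: 5E A4 FC 2C → 0x5EA4FC2C.
0x5EA4FC2C = 1587870764.

1587870764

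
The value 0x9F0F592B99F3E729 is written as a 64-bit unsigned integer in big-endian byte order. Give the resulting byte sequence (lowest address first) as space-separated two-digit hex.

9F 0F 59 2B 99 F3 E7 29

Split into bytes (most-significant first): 9F 0F 59 2B 99 F3 E7 29.
In big-endian order the high byte comes first in memory.
So the memory order matches the most-significant-first order: 9F 0F 59 2B 99 F3 E7 29.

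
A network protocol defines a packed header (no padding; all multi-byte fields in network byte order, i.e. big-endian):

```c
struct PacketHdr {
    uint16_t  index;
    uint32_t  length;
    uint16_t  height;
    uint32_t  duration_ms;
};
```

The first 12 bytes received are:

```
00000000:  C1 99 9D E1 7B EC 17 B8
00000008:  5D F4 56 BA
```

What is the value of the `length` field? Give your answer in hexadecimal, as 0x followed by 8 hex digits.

0x9DE17BEC

`length` follows `index` (2 bytes), so it starts at byte offset 2 and occupies 4 bytes.
Bytes at offsets 2..5: 9D E1 7B EC.
In big-endian order the high byte comes first in memory.
The bytes are already most-significant first: 0x9DE17BEC.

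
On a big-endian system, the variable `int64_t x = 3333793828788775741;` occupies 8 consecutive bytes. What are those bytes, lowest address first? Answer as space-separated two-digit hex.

3333793828788775741 in hexadecimal, padded to 64 bits, is 0x2E4403D2F7582B3D.
Split into bytes (most-significant first): 2E 44 03 D2 F7 58 2B 3D.
In big-endian order the high byte comes first in memory.
So the memory order matches the most-significant-first order: 2E 44 03 D2 F7 58 2B 3D.

2E 44 03 D2 F7 58 2B 3D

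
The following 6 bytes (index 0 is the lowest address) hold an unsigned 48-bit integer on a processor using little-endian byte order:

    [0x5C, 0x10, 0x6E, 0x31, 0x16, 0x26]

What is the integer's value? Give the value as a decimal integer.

Little-endian stores the least-significant byte at the lowest address.
Reassemble most-significant byte first: 26 16 31 6E 10 5C → 0x2616316E105C.
0x2616316E105C = 41876760432732.

41876760432732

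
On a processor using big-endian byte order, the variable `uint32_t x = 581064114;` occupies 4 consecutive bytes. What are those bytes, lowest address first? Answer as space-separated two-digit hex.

581064114 in hexadecimal, padded to 32 bits, is 0x22A255B2.
Split into bytes (most-significant first): 22 A2 55 B2.
Big-endian stores the most-significant byte at the lowest address.
So the memory order matches the most-significant-first order: 22 A2 55 B2.

22 A2 55 B2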